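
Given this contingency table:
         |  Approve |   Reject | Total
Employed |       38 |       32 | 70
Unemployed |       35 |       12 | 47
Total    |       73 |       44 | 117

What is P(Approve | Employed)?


P(Approve | Employed) = 38/(38+32) = 38/70 = 19/35

P(Approve|Employed) = 19/35 ≈ 54.29%


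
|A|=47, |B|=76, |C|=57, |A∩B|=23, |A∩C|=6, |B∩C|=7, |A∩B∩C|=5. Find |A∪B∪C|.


|A∪B∪C| = 47+76+57-23-6-7+5 = 149

|A∪B∪C| = 149


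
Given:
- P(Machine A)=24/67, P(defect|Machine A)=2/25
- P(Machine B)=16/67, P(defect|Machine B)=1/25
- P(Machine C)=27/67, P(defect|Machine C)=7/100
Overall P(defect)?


P(B) = Σ P(B|Aᵢ)×P(Aᵢ)
  2/25×24/67 = 48/1675
  1/25×16/67 = 16/1675
  7/100×27/67 = 189/6700
Sum = 89/1340

P(defect) = 89/1340 ≈ 6.64%


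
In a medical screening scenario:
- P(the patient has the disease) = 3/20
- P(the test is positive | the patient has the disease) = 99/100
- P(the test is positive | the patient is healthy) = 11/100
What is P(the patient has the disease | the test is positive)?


Using Bayes' theorem:
P(A|B) = P(B|A)·P(A) / P(B)

P(the test is positive) = 99/100 × 3/20 + 11/100 × 17/20
= 297/2000 + 187/2000 = 121/500

P(the patient has the disease|the test is positive) = (297/2000) / (121/500) = 27/44

P(the patient has the disease|the test is positive) = 27/44 ≈ 61.36%


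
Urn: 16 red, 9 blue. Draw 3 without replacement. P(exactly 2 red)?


Hypergeometric: C(16,2)×C(9,1)/C(25,3)
= 120×9/2300 = 54/115

P(X=2) = 54/115 ≈ 46.96%


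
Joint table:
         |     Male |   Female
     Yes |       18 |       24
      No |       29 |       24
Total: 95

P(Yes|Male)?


P(Yes|Male) = 18/(18+29) = 18/47

P = 18/47 ≈ 38.30%


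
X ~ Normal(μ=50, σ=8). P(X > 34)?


z = (34-50)/8 = -2.0
P(X > 34) = 1 - P(Z ≤ -2.0) = 1 - 0.0228 = 0.9772

P(X > 34) ≈ 0.9772


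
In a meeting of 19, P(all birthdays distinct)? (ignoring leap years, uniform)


P(all different) = Π(365-i)/365 for i=0..18
= (365/365)×(364/365)×...×(347/365)
= 0.620881

P ≈ 0.6209 ≈ 62.09%


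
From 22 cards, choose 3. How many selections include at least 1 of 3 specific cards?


Complement: C(22,3) - C(19,3) = 1540 - 969 = 571

571


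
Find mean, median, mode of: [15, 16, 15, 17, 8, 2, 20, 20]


Sorted: [2, 8, 15, 15, 16, 17, 20, 20]
Mean = 113/8
Median = 31/2
Freq: {15: 2, 16: 1, 17: 1, 8: 1, 2: 1, 20: 2}
Mode: [15, 20]

Mean=113/8, Median=31/2, Mode=[15, 20]


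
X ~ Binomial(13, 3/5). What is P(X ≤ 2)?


P(X ≤ 2) = Σ P(X=i) for i=0..2
P(X=0) = 8192/1220703125
P(X=1) = 159744/1220703125
P(X=2) = 1437696/1220703125
Sum = 1605632/1220703125

P(X ≤ 2) = 1605632/1220703125 ≈ 0.13%


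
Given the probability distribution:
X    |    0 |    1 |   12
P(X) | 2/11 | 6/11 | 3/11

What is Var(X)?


E[X] = 42/11
E[X²] = 438/11
Var(X) = E[X²] - (E[X])² = 438/11 - 1764/121 = 3054/121

Var(X) = 3054/121 ≈ 25.2397


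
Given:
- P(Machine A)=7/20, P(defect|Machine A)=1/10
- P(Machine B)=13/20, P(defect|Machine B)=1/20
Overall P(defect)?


P(B) = Σ P(B|Aᵢ)×P(Aᵢ)
  1/10×7/20 = 7/200
  1/20×13/20 = 13/400
Sum = 27/400

P(defect) = 27/400 ≈ 6.75%


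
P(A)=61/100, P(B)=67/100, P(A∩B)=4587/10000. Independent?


P(A)×P(B) = 4087/10000
P(A∩B) = 4587/10000
Not equal → NOT independent

No, not independent


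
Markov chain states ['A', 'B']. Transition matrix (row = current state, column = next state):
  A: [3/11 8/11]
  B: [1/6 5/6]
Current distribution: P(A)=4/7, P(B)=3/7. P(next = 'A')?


P(next=A) = Σᵢ P(now=i)×P(i→A)
= 4/7×3/11 + 3/7×1/6
= 12/77 + 1/14 = 5/22

P = 5/22 ≈ 0.2273


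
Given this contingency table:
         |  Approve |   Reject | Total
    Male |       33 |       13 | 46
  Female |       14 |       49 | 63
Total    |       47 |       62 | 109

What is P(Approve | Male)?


P(Approve | Male) = 33/(33+13) = 33/46

P(Approve|Male) = 33/46 ≈ 71.74%


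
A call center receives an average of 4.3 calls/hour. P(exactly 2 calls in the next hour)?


Poisson(λ=4.3): P(X=2) = e^(-λ)×λ^k/k!
= e^(-4.3) × 4.3^2 / 2!
≈ 0.01356855901 × 18.49 / 2 ≈ 0.125441

P(X=2) ≈ 0.125441 ≈ 12.54%


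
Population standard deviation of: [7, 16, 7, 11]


Mean = 41/4
  (7-41/4)²=169/16
  (16-41/4)²=529/16
  (7-41/4)²=169/16
  (11-41/4)²=9/16
Σ(x-μ)² = 219/4
σ² = (219/4)/4 = 219/16

σ = √(219/16) ≈ 3.6997


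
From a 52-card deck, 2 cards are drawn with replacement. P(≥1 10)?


P(not a 10) = 48/52 = 12/13
P(none in 2 draws) = (12/13)^2 = 144/169
P(≥1 10) = 1 - 144/169 = 25/169

P = 25/169 ≈ 14.79%


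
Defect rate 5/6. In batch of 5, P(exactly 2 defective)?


Binomial: P(X=2) = C(5,2)×p^2×(1-p)^3
= 10 × 25/36 × 1/216 = 125/3888

P(X=2) = 125/3888 ≈ 3.22%


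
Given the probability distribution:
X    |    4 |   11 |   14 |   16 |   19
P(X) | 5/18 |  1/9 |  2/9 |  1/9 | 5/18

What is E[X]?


E[X] = Σ x·P(X=x)
= (4)×(5/18) + (11)×(1/9) + (14)×(2/9) + (16)×(1/9) + (19)×(5/18)
= 25/2

E[X] = 25/2


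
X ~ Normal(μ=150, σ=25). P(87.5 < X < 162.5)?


z₁=(87.5-150)/25=-2.5, z₂=(162.5-150)/25=0.5
P = Φ(0.5) - Φ(-2.5) = 0.691462 - 0.006210 = 0.685252 ≈ 0.6853

P(87.5 < X < 162.5) ≈ 0.6853


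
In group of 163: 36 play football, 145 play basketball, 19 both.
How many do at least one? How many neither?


|A∪B| = 36+145-19 = 162
Neither = 163-162 = 1

At least one: 162; Neither: 1


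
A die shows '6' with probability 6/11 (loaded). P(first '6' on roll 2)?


Geometric: P(X=2) = (1-p)^(k-1)×p = (5/11)^1×6/11 = 30/121

P(X=2) = 30/121 ≈ 24.79%


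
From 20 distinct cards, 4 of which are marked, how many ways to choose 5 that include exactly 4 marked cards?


Choose 4 of the 4 marked cards and 1 of the other 16 cards:
C(4,4)×C(16,1) = 1×16 = 16

16


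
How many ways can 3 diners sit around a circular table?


Circular arrangements of 3 distinct objects: fix one position to break rotational symmetry.
(n-1)! = 2! = 2

2


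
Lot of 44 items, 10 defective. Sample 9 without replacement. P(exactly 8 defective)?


Hypergeometric: C(10,8)×C(34,1)/C(44,9)
= 45×34/708930508 = 765/354465254

P(X=8) = 765/354465254 ≈ 0.00%


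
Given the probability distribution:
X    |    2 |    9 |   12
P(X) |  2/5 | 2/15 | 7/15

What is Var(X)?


E[X] = 38/5
E[X²] = 398/5
Var(X) = E[X²] - (E[X])² = 398/5 - 1444/25 = 546/25

Var(X) = 546/25 ≈ 21.8400


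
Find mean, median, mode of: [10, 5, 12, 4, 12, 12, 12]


Sorted: [4, 5, 10, 12, 12, 12, 12]
Mean = 67/7
Median = 12
Freq: {10: 1, 5: 1, 12: 4, 4: 1}
Mode: [12]

Mean=67/7, Median=12, Mode=12


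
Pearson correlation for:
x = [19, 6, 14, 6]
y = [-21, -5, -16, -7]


n=4, Σx=45, Σy=-49, Σxy=-695, Σx²=629, Σy²=771
r = (4×(-695) - 45×(-49))/√((4×629 - 45²)(4×771 - (-49)²))
= -575/√(491×683) = -575/√335353 ≈ -575/579.0967 ≈ -0.9929

r ≈ -0.9929


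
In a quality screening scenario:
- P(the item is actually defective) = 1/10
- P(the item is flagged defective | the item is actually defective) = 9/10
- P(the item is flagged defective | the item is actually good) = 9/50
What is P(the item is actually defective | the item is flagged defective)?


Using Bayes' theorem:
P(A|B) = P(B|A)·P(A) / P(B)

P(the item is flagged defective) = 9/10 × 1/10 + 9/50 × 9/10
= 9/100 + 81/500 = 63/250

P(the item is actually defective|the item is flagged defective) = (9/100) / (63/250) = 5/14

P(the item is actually defective|the item is flagged defective) = 5/14 ≈ 35.71%


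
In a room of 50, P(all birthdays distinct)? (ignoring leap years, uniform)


P(all different) = Π(365-i)/365 for i=0..49
= (365/365)×(364/365)×...×(316/365)
= 0.029626

P ≈ 0.0296 ≈ 2.96%


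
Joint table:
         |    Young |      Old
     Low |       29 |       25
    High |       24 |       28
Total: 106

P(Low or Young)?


P(Low∨Young) = P(Low) + P(Young) - P(Low∧Young)
= (54 + 53 - 29)/106 = 78/106 = 39/53

P = 39/53 ≈ 73.58%


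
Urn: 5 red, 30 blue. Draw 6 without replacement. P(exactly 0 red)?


Hypergeometric: C(5,0)×C(30,6)/C(35,6)
= 1×593775/1623160 = 16965/46376

P(X=0) = 16965/46376 ≈ 36.58%


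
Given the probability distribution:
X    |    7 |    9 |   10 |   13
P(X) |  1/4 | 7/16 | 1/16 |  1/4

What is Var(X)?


E[X] = 153/16
E[X²] = 1539/16
Var(X) = E[X²] - (E[X])² = 1539/16 - 23409/256 = 1215/256

Var(X) = 1215/256 ≈ 4.7461


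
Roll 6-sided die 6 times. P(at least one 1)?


P(no 1)^6 = (5/6)^6 = 15625/46656
P(≥1) = 1 - 15625/46656 = 31031/46656

P = 31031/46656 ≈ 66.51%


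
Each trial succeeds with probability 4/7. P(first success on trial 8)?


Geometric: P(X=8) = (1-p)^(k-1)×p = (3/7)^7×4/7 = 8748/5764801

P(X=8) = 8748/5764801 ≈ 0.15%


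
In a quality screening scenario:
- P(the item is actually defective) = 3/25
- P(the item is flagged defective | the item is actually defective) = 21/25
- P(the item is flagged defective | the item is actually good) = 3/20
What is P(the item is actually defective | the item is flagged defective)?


Using Bayes' theorem:
P(A|B) = P(B|A)·P(A) / P(B)

P(the item is flagged defective) = 21/25 × 3/25 + 3/20 × 22/25
= 63/625 + 33/250 = 291/1250

P(the item is actually defective|the item is flagged defective) = (63/625) / (291/1250) = 42/97

P(the item is actually defective|the item is flagged defective) = 42/97 ≈ 43.30%


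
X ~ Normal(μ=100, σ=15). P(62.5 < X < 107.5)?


z₁=(62.5-100)/15=-2.5, z₂=(107.5-100)/15=0.5
P = Φ(0.5) - Φ(-2.5) = 0.691462 - 0.006210 = 0.685252 ≈ 0.6853

P(62.5 < X < 107.5) ≈ 0.6853


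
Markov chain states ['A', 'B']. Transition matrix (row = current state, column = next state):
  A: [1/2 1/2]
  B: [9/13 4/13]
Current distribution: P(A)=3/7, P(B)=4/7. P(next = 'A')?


P(next=A) = Σᵢ P(now=i)×P(i→A)
= 3/7×1/2 + 4/7×9/13
= 3/14 + 36/91 = 111/182

P = 111/182 ≈ 0.6099


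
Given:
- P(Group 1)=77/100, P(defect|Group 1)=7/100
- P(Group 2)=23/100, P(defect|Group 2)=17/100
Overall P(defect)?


P(B) = Σ P(B|Aᵢ)×P(Aᵢ)
  7/100×77/100 = 539/10000
  17/100×23/100 = 391/10000
Sum = 93/1000

P(defect) = 93/1000 ≈ 9.30%


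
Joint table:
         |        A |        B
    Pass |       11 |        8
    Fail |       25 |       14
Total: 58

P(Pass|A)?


P(Pass|A) = 11/(11+25) = 11/36

P = 11/36 ≈ 30.56%


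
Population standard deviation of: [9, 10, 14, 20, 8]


Mean = 61/5
  (9-61/5)²=256/25
  (10-61/5)²=121/25
  (14-61/5)²=81/25
  (20-61/5)²=1521/25
  (8-61/5)²=441/25
Σ(x-μ)² = 484/5
σ² = (484/5)/5 = 484/25

σ = √(484/25) ≈ 4.4000


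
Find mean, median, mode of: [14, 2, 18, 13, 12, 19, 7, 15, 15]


Sorted: [2, 7, 12, 13, 14, 15, 15, 18, 19]
Mean = 115/9
Median = 14
Freq: {14: 1, 2: 1, 18: 1, 13: 1, 12: 1, 19: 1, 7: 1, 15: 2}
Mode: [15]

Mean=115/9, Median=14, Mode=15


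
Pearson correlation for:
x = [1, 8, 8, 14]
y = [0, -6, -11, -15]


n=4, Σx=31, Σy=-32, Σxy=-346, Σx²=325, Σy²=382
r = (4×(-346) - 31×(-32))/√((4×325 - 31²)(4×382 - (-32)²))
= -392/√(339×504) = -392/√170856 ≈ -392/413.3473 ≈ -0.9484

r ≈ -0.9484


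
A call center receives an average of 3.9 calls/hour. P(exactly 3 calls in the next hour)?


Poisson(λ=3.9): P(X=3) = e^(-λ)×λ^k/k!
= e^(-3.9) × 3.9^3 / 3!
≈ 0.02024191145 × 59.319 / 6 ≈ 0.200122

P(X=3) ≈ 0.200122 ≈ 20.01%


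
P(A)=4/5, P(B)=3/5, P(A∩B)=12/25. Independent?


P(A)×P(B) = 12/25
P(A∩B) = 12/25
Equal ✓ → Independent

Yes, independent


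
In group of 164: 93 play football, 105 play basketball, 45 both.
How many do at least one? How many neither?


|A∪B| = 93+105-45 = 153
Neither = 164-153 = 11

At least one: 153; Neither: 11


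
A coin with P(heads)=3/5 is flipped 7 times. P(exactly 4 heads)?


Binomial: P(X=4) = C(7,4)×p^4×(1-p)^3
= 35 × 81/625 × 8/125 = 4536/15625

P(X=4) = 4536/15625 ≈ 29.03%


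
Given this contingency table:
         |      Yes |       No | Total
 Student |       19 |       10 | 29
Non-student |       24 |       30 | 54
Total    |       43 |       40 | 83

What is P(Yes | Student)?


P(Yes | Student) = 19/(19+10) = 19/29

P(Yes|Student) = 19/29 ≈ 65.52%


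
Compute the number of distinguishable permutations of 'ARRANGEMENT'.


Letters: 11, freq: {'A': 2, 'R': 2, 'N': 2, 'G': 1, 'E': 2, 'M': 1, 'T': 1}
11!/(2!×2!×2!×1!×2!×1!×1!) = 39916800/16 = 2494800

2494800


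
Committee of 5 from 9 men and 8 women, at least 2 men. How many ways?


Count by #men:
  2M,3W: C(9,2)×C(8,3)=2016
  3M,2W: C(9,3)×C(8,2)=2352
  4M,1W: C(9,4)×C(8,1)=1008
  5M,0W: C(9,5)×C(8,0)=126
Total = 5502

5502


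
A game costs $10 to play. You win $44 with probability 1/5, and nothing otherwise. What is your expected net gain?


E[gain] = (44-10)×1/5 + (-10)×4/5
= 34/5 - 8 = -6/5

Expected net gain = $-6/5 ≈ $-1.20


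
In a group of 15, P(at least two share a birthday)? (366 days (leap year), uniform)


P(all different) = Π(366-i)/366 for i=0..14
= 0.747702
P(match) = 1 - 0.747702 = 0.252298

P ≈ 0.2523 ≈ 25.23%


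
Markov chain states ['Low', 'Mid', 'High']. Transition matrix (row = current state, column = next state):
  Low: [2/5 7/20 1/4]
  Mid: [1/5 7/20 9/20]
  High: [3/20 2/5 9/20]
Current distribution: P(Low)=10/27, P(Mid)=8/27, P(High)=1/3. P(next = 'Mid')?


P(next=Mid) = Σᵢ P(now=i)×P(i→Mid)
= 10/27×7/20 + 8/27×7/20 + 1/3×2/5
= 7/54 + 14/135 + 2/15 = 11/30

P = 11/30 ≈ 0.3667


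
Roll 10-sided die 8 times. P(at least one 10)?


P(no 10)^8 = (9/10)^8 = 43046721/100000000
P(≥1) = 1 - 43046721/100000000 = 56953279/100000000

P = 56953279/100000000 ≈ 56.95%


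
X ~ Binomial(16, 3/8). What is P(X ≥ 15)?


P(X ≥ 15) = Σ P(X=i) for i=15..16
P(X=15) = 71744535/17592186044416
P(X=16) = 43046721/281474976710656
Sum = 1190959281/281474976710656

P(X ≥ 15) = 1190959281/281474976710656 ≈ 0.00%


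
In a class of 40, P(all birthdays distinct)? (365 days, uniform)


P(all different) = Π(365-i)/365 for i=0..39
= (365/365)×(364/365)×...×(326/365)
= 0.108768

P ≈ 0.1088 ≈ 10.88%


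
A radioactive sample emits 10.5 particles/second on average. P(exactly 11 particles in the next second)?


Poisson(λ=10.5): P(X=11) = e^(-λ)×λ^k/k!
= e^(-10.5) × 10.5^11 / 11!
≈ 2.753644935e-05 × 171033935812 / 39916800 ≈ 0.117987

P(X=11) ≈ 0.117987 ≈ 11.80%


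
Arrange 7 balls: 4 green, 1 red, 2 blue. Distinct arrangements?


7!/(4!×1!×2!) = 105

105


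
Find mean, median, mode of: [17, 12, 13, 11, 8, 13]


Sorted: [8, 11, 12, 13, 13, 17]
Mean = 74/6 = 37/3
Median = 25/2
Freq: {17: 1, 12: 1, 13: 2, 11: 1, 8: 1}
Mode: [13]

Mean=37/3, Median=25/2, Mode=13


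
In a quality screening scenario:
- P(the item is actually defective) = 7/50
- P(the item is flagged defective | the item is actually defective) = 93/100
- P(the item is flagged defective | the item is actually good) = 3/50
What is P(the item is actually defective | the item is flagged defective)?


Using Bayes' theorem:
P(A|B) = P(B|A)·P(A) / P(B)

P(the item is flagged defective) = 93/100 × 7/50 + 3/50 × 43/50
= 651/5000 + 129/2500 = 909/5000

P(the item is actually defective|the item is flagged defective) = (651/5000) / (909/5000) = 217/303

P(the item is actually defective|the item is flagged defective) = 217/303 ≈ 71.62%


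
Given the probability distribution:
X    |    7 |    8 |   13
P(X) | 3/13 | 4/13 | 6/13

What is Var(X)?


E[X] = 131/13
E[X²] = 109
Var(X) = E[X²] - (E[X])² = 109 - 17161/169 = 1260/169

Var(X) = 1260/169 ≈ 7.4556


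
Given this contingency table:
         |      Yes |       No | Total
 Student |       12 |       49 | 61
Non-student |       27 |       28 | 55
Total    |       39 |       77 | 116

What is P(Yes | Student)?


P(Yes | Student) = 12/(12+49) = 12/61

P(Yes|Student) = 12/61 ≈ 19.67%


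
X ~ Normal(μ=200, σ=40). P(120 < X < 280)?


z₁=(120-200)/40=-2.0, z₂=(280-200)/40=2.0
P = Φ(2.0) - Φ(-2.0) = 0.977250 - 0.022750 = 0.954500 ≈ 0.9545

P(120 < X < 280) ≈ 0.9545


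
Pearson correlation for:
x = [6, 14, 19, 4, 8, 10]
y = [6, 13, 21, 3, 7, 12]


n=6, Σx=61, Σy=62, Σxy=805, Σx²=773, Σy²=848
r = (6×805 - 61×62)/√((6×773 - 61²)(6×848 - 62²))
= 1048/√(917×1244) = 1048/√1140748 ≈ 1048/1068.0581 ≈ 0.9812

r ≈ 0.9812


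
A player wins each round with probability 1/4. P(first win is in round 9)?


Geometric: P(X=9) = (1-p)^(k-1)×p = (3/4)^8×1/4 = 6561/262144

P(X=9) = 6561/262144 ≈ 2.50%


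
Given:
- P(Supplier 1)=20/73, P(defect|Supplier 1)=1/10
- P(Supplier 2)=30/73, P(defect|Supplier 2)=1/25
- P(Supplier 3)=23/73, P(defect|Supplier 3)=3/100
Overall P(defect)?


P(B) = Σ P(B|Aᵢ)×P(Aᵢ)
  1/10×20/73 = 2/73
  1/25×30/73 = 6/365
  3/100×23/73 = 69/7300
Sum = 389/7300

P(defect) = 389/7300 ≈ 5.33%


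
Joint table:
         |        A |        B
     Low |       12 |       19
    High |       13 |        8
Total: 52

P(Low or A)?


P(Low∨A) = P(Low) + P(A) - P(Low∧A)
= (31 + 25 - 12)/52 = 44/52 = 11/13

P = 11/13 ≈ 84.62%


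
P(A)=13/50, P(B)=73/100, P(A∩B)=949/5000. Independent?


P(A)×P(B) = 949/5000
P(A∩B) = 949/5000
Equal ✓ → Independent

Yes, independent


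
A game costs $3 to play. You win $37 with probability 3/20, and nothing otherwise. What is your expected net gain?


E[gain] = (37-3)×3/20 + (-3)×17/20
= 51/10 - 51/20 = 51/20

Expected net gain = $51/20 ≈ $2.55


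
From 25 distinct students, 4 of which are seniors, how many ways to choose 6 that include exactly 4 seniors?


Choose 4 of the 4 seniors and 2 of the other 21 students:
C(4,4)×C(21,2) = 1×210 = 210

210


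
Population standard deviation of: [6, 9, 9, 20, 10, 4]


Mean = 58/6 = 29/3
  (6-29/3)²=121/9
  (9-29/3)²=4/9
  (9-29/3)²=4/9
  (20-29/3)²=961/9
  (10-29/3)²=1/9
  (4-29/3)²=289/9
Σ(x-μ)² = 460/3
σ² = (460/3)/6 = 230/9

σ = √(230/9) ≈ 5.0553


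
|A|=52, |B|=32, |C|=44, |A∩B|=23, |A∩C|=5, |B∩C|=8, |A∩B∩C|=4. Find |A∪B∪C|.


|A∪B∪C| = 52+32+44-23-5-8+4 = 96

|A∪B∪C| = 96


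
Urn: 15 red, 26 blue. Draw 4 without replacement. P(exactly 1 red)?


Hypergeometric: C(15,1)×C(26,3)/C(41,4)
= 15×2600/101270 = 300/779

P(X=1) = 300/779 ≈ 38.51%


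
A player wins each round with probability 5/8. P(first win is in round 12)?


Geometric: P(X=12) = (1-p)^(k-1)×p = (3/8)^11×5/8 = 885735/68719476736

P(X=12) = 885735/68719476736 ≈ 0.00%


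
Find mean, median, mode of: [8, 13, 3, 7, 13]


Sorted: [3, 7, 8, 13, 13]
Mean = 44/5
Median = 8
Freq: {8: 1, 13: 2, 3: 1, 7: 1}
Mode: [13]

Mean=44/5, Median=8, Mode=13


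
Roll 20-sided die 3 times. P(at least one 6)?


P(no 6)^3 = (19/20)^3 = 6859/8000
P(≥1) = 1 - 6859/8000 = 1141/8000

P = 1141/8000 ≈ 14.26%


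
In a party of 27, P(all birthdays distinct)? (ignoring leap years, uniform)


P(all different) = Π(365-i)/365 for i=0..26
= (365/365)×(364/365)×...×(339/365)
= 0.373141

P ≈ 0.3731 ≈ 37.31%


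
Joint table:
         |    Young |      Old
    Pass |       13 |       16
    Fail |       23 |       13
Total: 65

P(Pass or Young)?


P(Pass∨Young) = P(Pass) + P(Young) - P(Pass∧Young)
= (29 + 36 - 13)/65 = 52/65 = 4/5

P = 4/5 ≈ 80.00%


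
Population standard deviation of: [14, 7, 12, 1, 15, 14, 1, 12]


Mean = 76/8 = 19/2
  (14-19/2)²=81/4
  (7-19/2)²=25/4
  (12-19/2)²=25/4
  (1-19/2)²=289/4
  (15-19/2)²=121/4
  (14-19/2)²=81/4
  (1-19/2)²=289/4
  (12-19/2)²=25/4
Σ(x-μ)² = 234
σ² = 234/8 = 117/4

σ = √(117/4) ≈ 5.4083


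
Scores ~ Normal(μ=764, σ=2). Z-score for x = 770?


z = (x - μ)/σ = (770 - 764)/2 = 3.0

z = 3.0


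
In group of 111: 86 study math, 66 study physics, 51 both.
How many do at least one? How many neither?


|A∪B| = 86+66-51 = 101
Neither = 111-101 = 10

At least one: 101; Neither: 10


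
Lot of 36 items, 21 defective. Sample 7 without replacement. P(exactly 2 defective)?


Hypergeometric: C(21,2)×C(15,5)/C(36,7)
= 210×3003/8347680 = 637/8432

P(X=2) = 637/8432 ≈ 7.55%


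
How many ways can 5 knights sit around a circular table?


Circular arrangements of 5 distinct objects: fix one position to break rotational symmetry.
(n-1)! = 4! = 24

24


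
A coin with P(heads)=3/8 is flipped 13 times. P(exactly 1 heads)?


Binomial: P(X=1) = C(13,1)×p^1×(1-p)^12
= 13 × 3/8 × 244140625/68719476736 = 9521484375/549755813888

P(X=1) = 9521484375/549755813888 ≈ 1.73%


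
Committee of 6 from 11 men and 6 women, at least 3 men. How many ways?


Count by #men:
  3M,3W: C(11,3)×C(6,3)=3300
  4M,2W: C(11,4)×C(6,2)=4950
  5M,1W: C(11,5)×C(6,1)=2772
  6M,0W: C(11,6)×C(6,0)=462
Total = 11484

11484


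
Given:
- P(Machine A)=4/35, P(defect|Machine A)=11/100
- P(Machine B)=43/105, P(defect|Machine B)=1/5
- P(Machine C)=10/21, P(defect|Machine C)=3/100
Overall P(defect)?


P(B) = Σ P(B|Aᵢ)×P(Aᵢ)
  11/100×4/35 = 11/875
  1/5×43/105 = 43/525
  3/100×10/21 = 1/70
Sum = 571/5250

P(defect) = 571/5250 ≈ 10.88%


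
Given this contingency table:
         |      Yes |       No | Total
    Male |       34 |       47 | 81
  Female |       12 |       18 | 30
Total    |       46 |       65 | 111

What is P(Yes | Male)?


P(Yes | Male) = 34/(34+47) = 34/81

P(Yes|Male) = 34/81 ≈ 41.98%


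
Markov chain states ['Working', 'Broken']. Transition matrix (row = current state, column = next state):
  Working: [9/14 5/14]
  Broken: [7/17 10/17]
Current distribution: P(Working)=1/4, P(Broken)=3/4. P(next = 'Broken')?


P(next=Broken) = Σᵢ P(now=i)×P(i→Broken)
= 1/4×5/14 + 3/4×10/17
= 5/56 + 15/34 = 505/952

P = 505/952 ≈ 0.5305


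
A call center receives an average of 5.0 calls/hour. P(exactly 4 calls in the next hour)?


Poisson(λ=5.0): P(X=4) = e^(-λ)×λ^k/k!
= e^(-5.0) × 5.0^4 / 4!
≈ 0.006737946999 × 625 / 24 ≈ 0.175467

P(X=4) ≈ 0.175467 ≈ 17.55%


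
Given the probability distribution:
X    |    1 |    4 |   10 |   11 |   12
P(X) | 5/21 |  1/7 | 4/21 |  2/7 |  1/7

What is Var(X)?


E[X] = 53/7
E[X²] = 537/7
Var(X) = E[X²] - (E[X])² = 537/7 - 2809/49 = 950/49

Var(X) = 950/49 ≈ 19.3878


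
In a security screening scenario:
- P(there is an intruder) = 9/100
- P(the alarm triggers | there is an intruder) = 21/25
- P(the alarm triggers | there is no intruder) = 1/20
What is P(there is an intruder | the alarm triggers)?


Using Bayes' theorem:
P(A|B) = P(B|A)·P(A) / P(B)

P(the alarm triggers) = 21/25 × 9/100 + 1/20 × 91/100
= 189/2500 + 91/2000 = 1211/10000

P(there is an intruder|the alarm triggers) = (189/2500) / (1211/10000) = 108/173

P(there is an intruder|the alarm triggers) = 108/173 ≈ 62.43%


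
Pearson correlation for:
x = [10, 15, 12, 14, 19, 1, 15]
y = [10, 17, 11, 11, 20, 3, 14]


n=7, Σx=86, Σy=86, Σxy=1234, Σx²=1252, Σy²=1236
r = (7×1234 - 86×86)/√((7×1252 - 86²)(7×1236 - 86²))
= 1242/√(1368×1256) = 1242/√1718208 ≈ 1242/1310.8043 ≈ 0.9475

r ≈ 0.9475


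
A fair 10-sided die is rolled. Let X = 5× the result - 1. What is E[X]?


E[die] = (1+10)/2 = 11/2
E[X] = 5×11/2 - 1 = 53/2

E[X] = 53/2


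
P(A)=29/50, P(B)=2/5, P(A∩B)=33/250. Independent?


P(A)×P(B) = 29/125
P(A∩B) = 33/250
Not equal → NOT independent

No, not independent


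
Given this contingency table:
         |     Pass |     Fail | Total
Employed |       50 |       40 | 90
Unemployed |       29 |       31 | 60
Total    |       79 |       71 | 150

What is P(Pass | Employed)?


P(Pass | Employed) = 50/(50+40) = 50/90 = 5/9

P(Pass|Employed) = 5/9 ≈ 55.56%


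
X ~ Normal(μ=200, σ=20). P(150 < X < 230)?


z₁=(150-200)/20=-2.5, z₂=(230-200)/20=1.5
P = Φ(1.5) - Φ(-2.5) = 0.933193 - 0.006210 = 0.926983 ≈ 0.9270

P(150 < X < 230) ≈ 0.9270


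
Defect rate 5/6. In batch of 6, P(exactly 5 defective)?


Binomial: P(X=5) = C(6,5)×p^5×(1-p)^1
= 6 × 3125/7776 × 1/6 = 3125/7776

P(X=5) = 3125/7776 ≈ 40.19%


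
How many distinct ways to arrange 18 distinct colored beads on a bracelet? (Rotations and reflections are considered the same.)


Free circular arrangements: rotations and reflections both identified.
(n-1)!/2 = 17!/2 = 355687428096000/2 = 177843714048000

177843714048000


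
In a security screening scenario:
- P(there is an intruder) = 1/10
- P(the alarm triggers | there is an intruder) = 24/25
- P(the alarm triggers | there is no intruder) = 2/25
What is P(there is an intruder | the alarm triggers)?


Using Bayes' theorem:
P(A|B) = P(B|A)·P(A) / P(B)

P(the alarm triggers) = 24/25 × 1/10 + 2/25 × 9/10
= 12/125 + 9/125 = 21/125

P(there is an intruder|the alarm triggers) = (12/125) / (21/125) = 4/7

P(there is an intruder|the alarm triggers) = 4/7 ≈ 57.14%


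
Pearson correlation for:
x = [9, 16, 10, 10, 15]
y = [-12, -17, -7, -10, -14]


n=5, Σx=60, Σy=-60, Σxy=-760, Σx²=762, Σy²=778
r = (5×(-760) - 60×(-60))/√((5×762 - 60²)(5×778 - (-60)²))
= -200/√(210×290) = -200/√60900 ≈ -200/246.7793 ≈ -0.8104

r ≈ -0.8104


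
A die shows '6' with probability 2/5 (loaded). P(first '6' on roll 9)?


Geometric: P(X=9) = (1-p)^(k-1)×p = (3/5)^8×2/5 = 13122/1953125

P(X=9) = 13122/1953125 ≈ 0.67%


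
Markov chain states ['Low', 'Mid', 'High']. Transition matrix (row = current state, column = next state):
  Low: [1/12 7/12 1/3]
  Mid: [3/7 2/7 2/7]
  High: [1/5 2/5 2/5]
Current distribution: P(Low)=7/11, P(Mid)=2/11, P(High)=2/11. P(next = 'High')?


P(next=High) = Σᵢ P(now=i)×P(i→High)
= 7/11×1/3 + 2/11×2/7 + 2/11×2/5
= 7/33 + 4/77 + 4/55 = 389/1155

P = 389/1155 ≈ 0.3368


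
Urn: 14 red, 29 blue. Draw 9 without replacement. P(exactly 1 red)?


Hypergeometric: C(14,1)×C(29,8)/C(43,9)
= 14×4292145/563921995 = 132066/1239389

P(X=1) = 132066/1239389 ≈ 10.66%


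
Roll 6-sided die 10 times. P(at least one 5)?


P(no 5)^10 = (5/6)^10 = 9765625/60466176
P(≥1) = 1 - 9765625/60466176 = 50700551/60466176

P = 50700551/60466176 ≈ 83.85%


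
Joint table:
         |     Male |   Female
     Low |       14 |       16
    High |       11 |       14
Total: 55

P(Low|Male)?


P(Low|Male) = 14/(14+11) = 14/25

P = 14/25 ≈ 56.00%


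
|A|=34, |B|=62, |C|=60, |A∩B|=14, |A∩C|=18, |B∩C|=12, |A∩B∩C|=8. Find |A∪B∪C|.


|A∪B∪C| = 34+62+60-14-18-12+8 = 120

|A∪B∪C| = 120


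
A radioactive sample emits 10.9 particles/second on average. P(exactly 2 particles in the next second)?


Poisson(λ=10.9): P(X=2) = e^(-λ)×λ^k/k!
= e^(-10.9) × 10.9^2 / 2!
≈ 1.8458234e-05 × 118.81 / 2 ≈ 0.001097

P(X=2) ≈ 0.001097 ≈ 0.11%


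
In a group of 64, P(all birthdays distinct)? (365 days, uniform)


P(all different) = Π(365-i)/365 for i=0..63
= (365/365)×(364/365)×...×(302/365)
= 0.002810

P ≈ 0.0028 ≈ 0.28%


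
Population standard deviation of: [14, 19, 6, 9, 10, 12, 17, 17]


Mean = 104/8 = 13
  (14-13)²=1
  (19-13)²=36
  (6-13)²=49
  (9-13)²=16
  (10-13)²=9
  (12-13)²=1
  (17-13)²=16
  (17-13)²=16
Σ(x-μ)² = 144
σ² = 144/8 = 18

σ = √(18) ≈ 4.2426


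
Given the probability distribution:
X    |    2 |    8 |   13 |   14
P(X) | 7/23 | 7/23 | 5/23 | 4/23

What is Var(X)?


E[X] = 191/23
E[X²] = 2105/23
Var(X) = E[X²] - (E[X])² = 2105/23 - 36481/529 = 11934/529

Var(X) = 11934/529 ≈ 22.5595


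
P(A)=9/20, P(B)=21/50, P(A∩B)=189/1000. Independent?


P(A)×P(B) = 189/1000
P(A∩B) = 189/1000
Equal ✓ → Independent

Yes, independent


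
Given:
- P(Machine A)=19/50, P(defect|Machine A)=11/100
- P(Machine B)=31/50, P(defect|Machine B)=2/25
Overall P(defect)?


P(B) = Σ P(B|Aᵢ)×P(Aᵢ)
  11/100×19/50 = 209/5000
  2/25×31/50 = 31/625
Sum = 457/5000

P(defect) = 457/5000 ≈ 9.14%


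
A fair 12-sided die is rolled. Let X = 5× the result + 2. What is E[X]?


E[die] = (1+12)/2 = 13/2
E[X] = 5×13/2 + 2 = 69/2

E[X] = 69/2


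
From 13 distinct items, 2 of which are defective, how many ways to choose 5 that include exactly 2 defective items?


Choose 2 of the 2 defective items and 3 of the other 11 items:
C(2,2)×C(11,3) = 1×165 = 165

165


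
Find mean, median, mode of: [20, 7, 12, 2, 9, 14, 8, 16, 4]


Sorted: [2, 4, 7, 8, 9, 12, 14, 16, 20]
Mean = 92/9
Median = 9
Freq: {20: 1, 7: 1, 12: 1, 2: 1, 9: 1, 14: 1, 8: 1, 16: 1, 4: 1}
Mode: No mode

Mean=92/9, Median=9, Mode=No mode


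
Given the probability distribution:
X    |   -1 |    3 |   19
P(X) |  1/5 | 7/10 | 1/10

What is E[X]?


E[X] = Σ x·P(X=x)
= (-1)×(1/5) + (3)×(7/10) + (19)×(1/10)
= 19/5

E[X] = 19/5


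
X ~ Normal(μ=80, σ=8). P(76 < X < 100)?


z₁=(76-80)/8=-0.5, z₂=(100-80)/8=2.5
P = Φ(2.5) - Φ(-0.5) = 0.993790 - 0.308538 = 0.685252 ≈ 0.6853

P(76 < X < 100) ≈ 0.6853


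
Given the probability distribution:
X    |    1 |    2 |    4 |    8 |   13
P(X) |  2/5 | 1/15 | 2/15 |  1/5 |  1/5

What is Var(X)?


E[X] = 79/15
E[X²] = 247/5
Var(X) = E[X²] - (E[X])² = 247/5 - 6241/225 = 4874/225

Var(X) = 4874/225 ≈ 21.6622


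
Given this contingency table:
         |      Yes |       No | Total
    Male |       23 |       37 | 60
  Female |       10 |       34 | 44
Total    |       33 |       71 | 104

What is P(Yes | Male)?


P(Yes | Male) = 23/(23+37) = 23/60

P(Yes|Male) = 23/60 ≈ 38.33%


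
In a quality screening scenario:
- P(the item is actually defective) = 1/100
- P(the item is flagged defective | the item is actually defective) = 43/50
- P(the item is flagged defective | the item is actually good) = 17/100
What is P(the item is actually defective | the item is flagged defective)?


Using Bayes' theorem:
P(A|B) = P(B|A)·P(A) / P(B)

P(the item is flagged defective) = 43/50 × 1/100 + 17/100 × 99/100
= 43/5000 + 1683/10000 = 1769/10000

P(the item is actually defective|the item is flagged defective) = (43/5000) / (1769/10000) = 86/1769

P(the item is actually defective|the item is flagged defective) = 86/1769 ≈ 4.86%


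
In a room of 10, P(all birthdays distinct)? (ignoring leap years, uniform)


P(all different) = Π(365-i)/365 for i=0..9
= (365/365)×(364/365)×...×(356/365)
= 0.883052

P ≈ 0.8831 ≈ 88.31%


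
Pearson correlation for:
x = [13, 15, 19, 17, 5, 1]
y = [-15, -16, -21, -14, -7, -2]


n=6, Σx=70, Σy=-75, Σxy=-1109, Σx²=1070, Σy²=1171
r = (6×(-1109) - 70×(-75))/√((6×1070 - 70²)(6×1171 - (-75)²))
= -1404/√(1520×1401) = -1404/√2129520 ≈ -1404/1459.2875 ≈ -0.9621

r ≈ -0.9621


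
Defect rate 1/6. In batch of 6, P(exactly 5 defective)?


Binomial: P(X=5) = C(6,5)×p^5×(1-p)^1
= 6 × 1/7776 × 5/6 = 5/7776

P(X=5) = 5/7776 ≈ 0.06%


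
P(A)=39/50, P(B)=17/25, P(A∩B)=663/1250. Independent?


P(A)×P(B) = 663/1250
P(A∩B) = 663/1250
Equal ✓ → Independent

Yes, independent


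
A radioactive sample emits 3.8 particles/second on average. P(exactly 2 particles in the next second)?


Poisson(λ=3.8): P(X=2) = e^(-λ)×λ^k/k!
= e^(-3.8) × 3.8^2 / 2!
≈ 0.02237077186 × 14.44 / 2 ≈ 0.161517

P(X=2) ≈ 0.161517 ≈ 16.15%


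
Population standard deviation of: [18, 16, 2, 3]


Mean = 39/4
  (18-39/4)²=1089/16
  (16-39/4)²=625/16
  (2-39/4)²=961/16
  (3-39/4)²=729/16
Σ(x-μ)² = 851/4
σ² = (851/4)/4 = 851/16

σ = √(851/16) ≈ 7.2930


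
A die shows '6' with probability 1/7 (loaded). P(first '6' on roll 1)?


Geometric: P(X=1) = (1-p)^(k-1)×p = (6/7)^0×1/7 = 1/7

P(X=1) = 1/7 ≈ 14.29%


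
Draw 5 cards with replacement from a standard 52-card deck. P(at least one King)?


P(not a King) = 48/52 = 12/13
P(none in 5 draws) = (12/13)^5 = 248832/371293
P(≥1 King) = 1 - 248832/371293 = 122461/371293

P = 122461/371293 ≈ 32.98%


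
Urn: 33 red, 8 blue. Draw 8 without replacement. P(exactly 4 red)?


Hypergeometric: C(33,4)×C(8,4)/C(41,8)
= 40920×70/95548245 = 190960/6369883

P(X=4) = 190960/6369883 ≈ 3.00%


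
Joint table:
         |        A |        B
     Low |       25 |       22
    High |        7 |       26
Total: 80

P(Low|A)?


P(Low|A) = 25/(25+7) = 25/32

P = 25/32 ≈ 78.12%


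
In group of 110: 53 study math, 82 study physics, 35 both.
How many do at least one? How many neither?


|A∪B| = 53+82-35 = 100
Neither = 110-100 = 10

At least one: 100; Neither: 10


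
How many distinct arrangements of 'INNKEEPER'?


Letters: 9, freq: {'I': 1, 'N': 2, 'K': 1, 'E': 3, 'P': 1, 'R': 1}
9!/(1!×2!×1!×3!×1!×1!) = 362880/12 = 30240

30240


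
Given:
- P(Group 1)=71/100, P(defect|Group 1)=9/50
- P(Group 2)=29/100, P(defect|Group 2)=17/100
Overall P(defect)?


P(B) = Σ P(B|Aᵢ)×P(Aᵢ)
  9/50×71/100 = 639/5000
  17/100×29/100 = 493/10000
Sum = 1771/10000

P(defect) = 1771/10000 ≈ 17.71%


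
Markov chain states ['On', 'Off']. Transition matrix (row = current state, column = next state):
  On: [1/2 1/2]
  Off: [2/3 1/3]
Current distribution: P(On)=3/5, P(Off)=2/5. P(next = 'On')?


P(next=On) = Σᵢ P(now=i)×P(i→On)
= 3/5×1/2 + 2/5×2/3
= 3/10 + 4/15 = 17/30

P = 17/30 ≈ 0.5667


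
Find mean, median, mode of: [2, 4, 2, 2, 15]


Sorted: [2, 2, 2, 4, 15]
Mean = 25/5 = 5
Median = 2
Freq: {2: 3, 4: 1, 15: 1}
Mode: [2]

Mean=5, Median=2, Mode=2


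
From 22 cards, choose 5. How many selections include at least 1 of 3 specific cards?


Complement: C(22,5) - C(19,5) = 26334 - 11628 = 14706

14706


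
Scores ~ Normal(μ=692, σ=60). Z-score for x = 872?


z = (x - μ)/σ = (872 - 692)/60 = 3.0

z = 3.0


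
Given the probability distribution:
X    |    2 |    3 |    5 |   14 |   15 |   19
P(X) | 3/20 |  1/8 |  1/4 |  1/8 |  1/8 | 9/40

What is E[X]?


E[X] = Σ x·P(X=x)
= (2)×(3/20) + (3)×(1/8) + (5)×(1/4) + (14)×(1/8) + (15)×(1/8) + (19)×(9/40)
= 393/40

E[X] = 393/40


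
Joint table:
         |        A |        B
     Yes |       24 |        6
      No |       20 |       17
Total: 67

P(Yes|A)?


P(Yes|A) = 24/(24+20) = 24/44 = 6/11

P = 6/11 ≈ 54.55%


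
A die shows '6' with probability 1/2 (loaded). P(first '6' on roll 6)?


Geometric: P(X=6) = (1-p)^(k-1)×p = (1/2)^5×1/2 = 1/64

P(X=6) = 1/64 ≈ 1.56%


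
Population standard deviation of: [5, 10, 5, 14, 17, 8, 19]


Mean = 78/7
  (5-78/7)²=1849/49
  (10-78/7)²=64/49
  (5-78/7)²=1849/49
  (14-78/7)²=400/49
  (17-78/7)²=1681/49
  (8-78/7)²=484/49
  (19-78/7)²=3025/49
Σ(x-μ)² = 1336/7
σ² = (1336/7)/7 = 1336/49

σ = √(1336/49) ≈ 5.2216


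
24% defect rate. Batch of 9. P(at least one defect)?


P(all good) = (19/25)^9 = 322687697779/3814697265625
P(≥1 defect) = 3492009567846/3814697265625

P = 3492009567846/3814697265625 ≈ 91.54%


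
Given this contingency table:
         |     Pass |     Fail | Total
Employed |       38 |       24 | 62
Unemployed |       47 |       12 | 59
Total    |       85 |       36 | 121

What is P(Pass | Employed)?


P(Pass | Employed) = 38/(38+24) = 38/62 = 19/31

P(Pass|Employed) = 19/31 ≈ 61.29%


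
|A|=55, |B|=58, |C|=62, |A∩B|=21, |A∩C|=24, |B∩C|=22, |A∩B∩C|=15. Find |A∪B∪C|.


|A∪B∪C| = 55+58+62-21-24-22+15 = 123

|A∪B∪C| = 123


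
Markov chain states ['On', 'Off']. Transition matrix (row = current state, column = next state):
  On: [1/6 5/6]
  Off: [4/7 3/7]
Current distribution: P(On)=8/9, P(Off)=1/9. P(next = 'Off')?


P(next=Off) = Σᵢ P(now=i)×P(i→Off)
= 8/9×5/6 + 1/9×3/7
= 20/27 + 1/21 = 149/189

P = 149/189 ≈ 0.7884


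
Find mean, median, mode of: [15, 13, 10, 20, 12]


Sorted: [10, 12, 13, 15, 20]
Mean = 70/5 = 14
Median = 13
Freq: {15: 1, 13: 1, 10: 1, 20: 1, 12: 1}
Mode: No mode

Mean=14, Median=13, Mode=No mode


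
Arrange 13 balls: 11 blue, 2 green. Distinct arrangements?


13!/(11!×2!) = 78

78


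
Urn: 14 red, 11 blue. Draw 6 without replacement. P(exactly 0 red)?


Hypergeometric: C(14,0)×C(11,6)/C(25,6)
= 1×462/177100 = 3/1150

P(X=0) = 3/1150 ≈ 0.26%


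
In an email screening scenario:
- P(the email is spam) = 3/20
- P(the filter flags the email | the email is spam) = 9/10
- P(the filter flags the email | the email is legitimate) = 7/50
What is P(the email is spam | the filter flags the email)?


Using Bayes' theorem:
P(A|B) = P(B|A)·P(A) / P(B)

P(the filter flags the email) = 9/10 × 3/20 + 7/50 × 17/20
= 27/200 + 119/1000 = 127/500

P(the email is spam|the filter flags the email) = (27/200) / (127/500) = 135/254

P(the email is spam|the filter flags the email) = 135/254 ≈ 53.15%


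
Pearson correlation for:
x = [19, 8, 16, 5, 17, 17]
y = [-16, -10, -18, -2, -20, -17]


n=6, Σx=82, Σy=-83, Σxy=-1311, Σx²=1284, Σy²=1373
r = (6×(-1311) - 82×(-83))/√((6×1284 - 82²)(6×1373 - (-83)²))
= -1060/√(980×1349) = -1060/√1322020 ≈ -1060/1149.7913 ≈ -0.9219

r ≈ -0.9219


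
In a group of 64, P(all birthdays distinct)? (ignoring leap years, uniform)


P(all different) = Π(365-i)/365 for i=0..63
= (365/365)×(364/365)×...×(302/365)
= 0.002810

P ≈ 0.0028 ≈ 0.28%


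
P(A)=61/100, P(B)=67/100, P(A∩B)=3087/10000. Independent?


P(A)×P(B) = 4087/10000
P(A∩B) = 3087/10000
Not equal → NOT independent

No, not independent


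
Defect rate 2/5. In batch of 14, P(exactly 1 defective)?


Binomial: P(X=1) = C(14,1)×p^1×(1-p)^13
= 14 × 2/5 × 1594323/1220703125 = 44641044/6103515625

P(X=1) = 44641044/6103515625 ≈ 0.73%


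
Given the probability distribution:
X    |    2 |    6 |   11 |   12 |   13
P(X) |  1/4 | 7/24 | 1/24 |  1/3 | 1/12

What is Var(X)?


E[X] = 187/24
E[X²] = 629/8
Var(X) = E[X²] - (E[X])² = 629/8 - 34969/576 = 10319/576

Var(X) = 10319/576 ≈ 17.9149


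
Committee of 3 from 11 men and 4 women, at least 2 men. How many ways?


Count by #men:
  2M,1W: C(11,2)×C(4,1)=220
  3M,0W: C(11,3)×C(4,0)=165
Total = 385

385


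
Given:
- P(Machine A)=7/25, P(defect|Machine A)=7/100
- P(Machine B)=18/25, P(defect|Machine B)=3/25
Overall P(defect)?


P(B) = Σ P(B|Aᵢ)×P(Aᵢ)
  7/100×7/25 = 49/2500
  3/25×18/25 = 54/625
Sum = 53/500

P(defect) = 53/500 ≈ 10.60%


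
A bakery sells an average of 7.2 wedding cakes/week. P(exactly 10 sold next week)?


Poisson(λ=7.2): P(X=10) = e^(-λ)×λ^k/k!
= e^(-7.2) × 7.2^10 / 10!
≈ 0.0007465858084 × 374390624.262 / 3628800 ≈ 0.077027

P(X=10) ≈ 0.077027 ≈ 7.70%


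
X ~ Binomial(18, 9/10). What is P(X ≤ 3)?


P(X ≤ 3) = Σ P(X=i) for i=0..3
P(X=0) = 1/1000000000000000000
P(X=1) = 81/500000000000000000
P(X=2) = 12393/1000000000000000000
P(X=3) = 37179/62500000000000000
Sum = 30371/50000000000000000

P(X ≤ 3) = 30371/50000000000000000 ≈ 0.00%


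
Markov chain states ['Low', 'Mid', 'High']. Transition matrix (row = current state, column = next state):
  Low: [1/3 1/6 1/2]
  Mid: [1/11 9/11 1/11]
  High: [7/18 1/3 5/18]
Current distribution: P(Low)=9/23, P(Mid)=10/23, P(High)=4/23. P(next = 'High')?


P(next=High) = Σᵢ P(now=i)×P(i→High)
= 9/23×1/2 + 10/23×1/11 + 4/23×5/18
= 9/46 + 10/253 + 10/207 = 1291/4554

P = 1291/4554 ≈ 0.2835


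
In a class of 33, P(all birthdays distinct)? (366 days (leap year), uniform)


P(all different) = Π(366-i)/366 for i=0..32
= (366/366)×(365/366)×...×(334/366)
= 0.225976

P ≈ 0.2260 ≈ 22.60%


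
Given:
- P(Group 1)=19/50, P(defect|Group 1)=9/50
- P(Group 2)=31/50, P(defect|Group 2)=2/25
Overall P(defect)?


P(B) = Σ P(B|Aᵢ)×P(Aᵢ)
  9/50×19/50 = 171/2500
  2/25×31/50 = 31/625
Sum = 59/500

P(defect) = 59/500 ≈ 11.80%
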